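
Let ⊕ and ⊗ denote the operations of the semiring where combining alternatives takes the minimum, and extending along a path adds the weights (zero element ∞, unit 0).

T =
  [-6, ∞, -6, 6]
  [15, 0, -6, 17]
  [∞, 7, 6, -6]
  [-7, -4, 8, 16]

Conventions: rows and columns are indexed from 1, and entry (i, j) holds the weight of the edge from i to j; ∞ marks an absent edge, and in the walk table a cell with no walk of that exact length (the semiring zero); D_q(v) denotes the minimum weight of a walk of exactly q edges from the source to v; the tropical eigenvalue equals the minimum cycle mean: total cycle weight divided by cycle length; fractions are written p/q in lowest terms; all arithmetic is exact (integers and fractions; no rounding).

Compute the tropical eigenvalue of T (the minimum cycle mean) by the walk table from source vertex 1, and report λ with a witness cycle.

q=0: [0, ∞, ∞, ∞]
q=1: [-6, ∞, -6, 6]
q=2: [-12, 1, -12, -12]
q=3: [-19, -16, -18, -18]
q=4: [-25, -22, -25, -24]
Optimal cycle mean attained by: cycle 1->3->4->1, total (-6) + (-6) + (-7), length 3.
Answer: λ = -19/3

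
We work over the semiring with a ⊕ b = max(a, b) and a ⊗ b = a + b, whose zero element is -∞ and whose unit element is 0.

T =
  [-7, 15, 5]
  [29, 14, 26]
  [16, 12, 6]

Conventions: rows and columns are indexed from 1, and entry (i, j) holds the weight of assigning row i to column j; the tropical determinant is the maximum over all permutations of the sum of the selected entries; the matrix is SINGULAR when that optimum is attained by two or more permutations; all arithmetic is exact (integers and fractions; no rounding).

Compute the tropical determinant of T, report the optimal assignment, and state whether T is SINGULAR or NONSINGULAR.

σ = (1, 2, 3): (-7) + 14 + 6 = 13
σ = (1, 3, 2): (-7) + 26 + 12 = 31
σ = (2, 1, 3): 15 + 29 + 6 = 50
σ = (2, 3, 1): 15 + 26 + 16 = 57
σ = (3, 1, 2): 5 + 29 + 12 = 46
σ = (3, 2, 1): 5 + 14 + 16 = 35
Optimal value attained by: σ = (2, 3, 1).
Answer: det⊕(T) = 57; verdict: NONSINGULAR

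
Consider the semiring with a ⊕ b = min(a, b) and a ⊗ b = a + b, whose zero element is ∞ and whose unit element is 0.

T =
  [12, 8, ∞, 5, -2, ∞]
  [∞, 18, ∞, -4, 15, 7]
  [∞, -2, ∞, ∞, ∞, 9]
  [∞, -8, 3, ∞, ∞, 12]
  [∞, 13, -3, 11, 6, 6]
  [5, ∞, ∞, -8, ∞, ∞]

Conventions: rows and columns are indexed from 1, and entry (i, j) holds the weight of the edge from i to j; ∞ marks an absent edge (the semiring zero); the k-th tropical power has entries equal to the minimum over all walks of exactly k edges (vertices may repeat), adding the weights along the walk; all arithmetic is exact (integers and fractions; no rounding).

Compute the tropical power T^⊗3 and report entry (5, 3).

T^⊗2:
  [24, -3, -5, 4, 4, 4]
  [12, -12, -1, -1, 21, 8]
  [14, 16, ∞, -6, 13, 5]
  [17, 1, ∞, -12, 7, -1]
  [11, -5, 3, -2, 12, 6]
  [17, -16, -5, 10, 3, 4]
T^⊗3:
  [9, -7, 1, -7, 10, 4]
  [13, -9, 2, -16, 3, -5]
  [10, -14, -3, -3, 12, 6]
  [4, -20, -9, -9, 13, 0]
  [11, -10, 1, -9, 9, 2]
  [9, -7, 0, -20, -1, -9]
Key observation: the optimum is the walk 5->6->4->3, with weight 6 + (-8) + 3 = 1.
Optimal value attained by: walk 5->6->4->3.
Answer: (T^⊗3)[5][3] = 1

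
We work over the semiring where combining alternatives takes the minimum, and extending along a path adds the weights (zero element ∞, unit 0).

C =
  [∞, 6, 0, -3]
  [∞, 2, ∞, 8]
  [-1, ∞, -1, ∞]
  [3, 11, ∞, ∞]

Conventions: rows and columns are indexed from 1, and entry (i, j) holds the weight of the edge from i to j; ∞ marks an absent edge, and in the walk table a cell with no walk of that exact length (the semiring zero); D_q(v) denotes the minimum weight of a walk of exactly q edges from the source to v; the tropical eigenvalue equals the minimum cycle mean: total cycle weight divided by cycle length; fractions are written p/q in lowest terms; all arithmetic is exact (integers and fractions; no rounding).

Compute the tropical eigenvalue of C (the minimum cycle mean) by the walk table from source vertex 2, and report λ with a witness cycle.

q=0: [∞, 0, ∞, ∞]
q=1: [∞, 2, ∞, 8]
q=2: [11, 4, ∞, 10]
q=3: [13, 6, 11, 8]
q=4: [10, 8, 10, 10]
Optimal cycle mean attained by: cycle 3->3, total (-1), length 1.
Answer: λ = -1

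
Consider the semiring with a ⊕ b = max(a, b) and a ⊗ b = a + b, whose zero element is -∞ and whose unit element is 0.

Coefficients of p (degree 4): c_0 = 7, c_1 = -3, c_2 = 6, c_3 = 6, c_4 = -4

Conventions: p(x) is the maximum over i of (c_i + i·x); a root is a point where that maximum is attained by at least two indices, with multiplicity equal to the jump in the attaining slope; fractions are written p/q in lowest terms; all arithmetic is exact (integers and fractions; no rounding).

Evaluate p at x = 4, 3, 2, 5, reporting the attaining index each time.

p(4) = max(7+0·4=7, -3+1·4=1, 6+2·4=14, 6+3·4=18, -4+4·4=12) = 18 (attained by i=3)
p(3) = max(7+0·3=7, -3+1·3=0, 6+2·3=12, 6+3·3=15, -4+4·3=8) = 15 (attained by i=3)
p(2) = max(7+0·2=7, -3+1·2=-1, 6+2·2=10, 6+3·2=12, -4+4·2=4) = 12 (attained by i=3)
p(5) = max(7+0·5=7, -3+1·5=2, 6+2·5=16, 6+3·5=21, -4+4·5=16) = 21 (attained by i=3)
Answer: p(4) = 18; p(3) = 15; p(2) = 12; p(5) = 21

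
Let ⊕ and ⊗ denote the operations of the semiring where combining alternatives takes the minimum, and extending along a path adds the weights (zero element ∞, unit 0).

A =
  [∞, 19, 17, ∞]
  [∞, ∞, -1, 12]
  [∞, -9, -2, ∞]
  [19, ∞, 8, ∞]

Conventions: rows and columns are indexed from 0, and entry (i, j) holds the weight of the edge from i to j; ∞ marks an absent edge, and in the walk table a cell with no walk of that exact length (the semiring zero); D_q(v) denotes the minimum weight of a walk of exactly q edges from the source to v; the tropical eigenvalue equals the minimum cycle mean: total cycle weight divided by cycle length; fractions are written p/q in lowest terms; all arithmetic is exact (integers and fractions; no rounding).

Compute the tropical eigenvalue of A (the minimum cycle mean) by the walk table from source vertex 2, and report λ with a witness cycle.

q=0: [∞, ∞, 0, ∞]
q=1: [∞, -9, -2, ∞]
q=2: [∞, -11, -10, 3]
q=3: [22, -19, -12, 1]
q=4: [20, -21, -20, -7]
Optimal cycle mean attained by: cycle 1->2->1, total (-1) + (-9), length 2.
Answer: λ = -5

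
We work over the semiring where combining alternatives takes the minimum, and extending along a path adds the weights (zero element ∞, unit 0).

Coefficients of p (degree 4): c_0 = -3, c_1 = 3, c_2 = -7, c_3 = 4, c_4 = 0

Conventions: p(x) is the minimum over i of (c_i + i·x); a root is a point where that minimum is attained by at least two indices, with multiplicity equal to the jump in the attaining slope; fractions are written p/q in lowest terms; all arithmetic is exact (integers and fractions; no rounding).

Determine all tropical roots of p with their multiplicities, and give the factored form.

hull edge (i=0, c=-3) to (i=2, c=-7): slope -2, span 2
hull edge (i=2, c=-7) to (i=4, c=0): slope 7/2, span 2
Factored form: p(x) = 0 ⊗ (x ⊕ (-7/2)) ⊗ (x ⊕ (-7/2)) ⊗ (x ⊕ 2) ⊗ (x ⊕ 2)
Answer: roots = -7/2 (mult 2), 2 (mult 2)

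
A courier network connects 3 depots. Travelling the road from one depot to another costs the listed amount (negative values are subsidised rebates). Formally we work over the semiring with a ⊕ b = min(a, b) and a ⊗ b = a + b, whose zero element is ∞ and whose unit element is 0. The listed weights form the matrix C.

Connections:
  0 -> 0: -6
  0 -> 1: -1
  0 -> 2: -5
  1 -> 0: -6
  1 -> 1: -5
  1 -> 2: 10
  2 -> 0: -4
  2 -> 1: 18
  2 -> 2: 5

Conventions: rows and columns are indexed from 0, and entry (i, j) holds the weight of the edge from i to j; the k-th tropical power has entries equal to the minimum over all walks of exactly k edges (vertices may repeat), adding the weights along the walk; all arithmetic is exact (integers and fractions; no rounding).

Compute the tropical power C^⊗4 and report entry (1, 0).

C^⊗2:
  [-12, -7, -11]
  [-12, -10, -11]
  [-10, -5, -9]
C^⊗3:
  [-18, -13, -17]
  [-18, -15, -17]
  [-16, -11, -15]
C^⊗4:
  [-24, -19, -23]
  [-24, -20, -23]
  [-22, -17, -21]
Key observation: the optimum is the walk 1->0->0->0->0, with weight (-6) + (-6) + (-6) + (-6) = -24.
Optimal value attained by: walk 1->0->0->0->0.
Answer: (C^⊗4)[1][0] = -24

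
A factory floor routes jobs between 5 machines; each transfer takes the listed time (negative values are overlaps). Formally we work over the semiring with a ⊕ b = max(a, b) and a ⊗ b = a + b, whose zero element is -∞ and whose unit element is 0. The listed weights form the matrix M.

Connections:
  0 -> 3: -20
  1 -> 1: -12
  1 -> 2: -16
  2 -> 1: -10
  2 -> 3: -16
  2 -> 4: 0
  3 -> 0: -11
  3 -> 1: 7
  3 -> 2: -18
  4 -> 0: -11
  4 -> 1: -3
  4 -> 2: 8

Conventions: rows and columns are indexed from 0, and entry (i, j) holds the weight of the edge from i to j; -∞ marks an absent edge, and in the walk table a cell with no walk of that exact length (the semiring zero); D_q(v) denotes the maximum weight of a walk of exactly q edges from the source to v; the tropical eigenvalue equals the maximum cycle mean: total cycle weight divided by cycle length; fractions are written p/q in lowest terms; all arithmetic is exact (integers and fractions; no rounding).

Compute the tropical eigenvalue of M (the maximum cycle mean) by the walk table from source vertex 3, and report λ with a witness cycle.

q=0: [-∞, -∞, -∞, 0, -∞]
q=1: [-11, 7, -18, -∞, -∞]
q=2: [-∞, -5, -9, -31, -18]
q=3: [-29, -17, -10, -25, -9]
q=4: [-20, -12, -1, -26, -10]
q=5: [-21, -11, -2, -17, -1]
Optimal cycle mean attained by: cycle 2->4->2, total 0 + 8, length 2.
Answer: λ = 4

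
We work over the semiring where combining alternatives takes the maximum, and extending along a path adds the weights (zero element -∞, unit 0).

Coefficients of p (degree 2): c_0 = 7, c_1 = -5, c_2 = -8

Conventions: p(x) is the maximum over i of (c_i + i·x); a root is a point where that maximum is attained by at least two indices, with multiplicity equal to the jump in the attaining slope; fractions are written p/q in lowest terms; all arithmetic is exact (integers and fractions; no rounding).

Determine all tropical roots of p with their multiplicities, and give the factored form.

hull edge (i=0, c=7) to (i=2, c=-8): slope -15/2, span 2
Factored form: p(x) = -8 ⊗ (x ⊕ 15/2) ⊗ (x ⊕ 15/2)
Answer: roots = 15/2 (mult 2)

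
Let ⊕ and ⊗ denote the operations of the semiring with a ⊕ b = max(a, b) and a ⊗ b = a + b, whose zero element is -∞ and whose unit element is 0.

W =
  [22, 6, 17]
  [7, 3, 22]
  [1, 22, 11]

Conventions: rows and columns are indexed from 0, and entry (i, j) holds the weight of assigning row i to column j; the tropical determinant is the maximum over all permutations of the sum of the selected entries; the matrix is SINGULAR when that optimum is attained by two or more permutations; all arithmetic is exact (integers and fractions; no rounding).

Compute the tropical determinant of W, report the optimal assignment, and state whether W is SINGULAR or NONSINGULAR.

σ = (0, 1, 2): 22 + 3 + 11 = 36
σ = (0, 2, 1): 22 + 22 + 22 = 66
σ = (1, 0, 2): 6 + 7 + 11 = 24
σ = (1, 2, 0): 6 + 22 + 1 = 29
σ = (2, 0, 1): 17 + 7 + 22 = 46
σ = (2, 1, 0): 17 + 3 + 1 = 21
Optimal value attained by: σ = (0, 2, 1).
Answer: det⊕(W) = 66; verdict: NONSINGULAR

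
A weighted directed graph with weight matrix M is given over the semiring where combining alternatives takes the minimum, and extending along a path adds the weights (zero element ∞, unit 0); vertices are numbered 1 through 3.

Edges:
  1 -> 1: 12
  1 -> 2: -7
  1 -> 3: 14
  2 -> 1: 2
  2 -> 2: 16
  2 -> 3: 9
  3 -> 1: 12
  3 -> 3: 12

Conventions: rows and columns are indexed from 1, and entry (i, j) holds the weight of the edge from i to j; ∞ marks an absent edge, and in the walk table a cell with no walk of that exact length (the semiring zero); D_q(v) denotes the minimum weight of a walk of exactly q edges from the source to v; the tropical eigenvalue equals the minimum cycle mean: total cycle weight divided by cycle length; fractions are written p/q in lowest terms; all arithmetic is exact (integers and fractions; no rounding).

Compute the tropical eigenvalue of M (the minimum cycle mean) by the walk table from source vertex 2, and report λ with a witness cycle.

q=0: [∞, 0, ∞]
q=1: [2, 16, 9]
q=2: [14, -5, 16]
q=3: [-3, 7, 4]
Optimal cycle mean attained by: cycle 1->2->1, total (-7) + 2, length 2.
Answer: λ = -5/2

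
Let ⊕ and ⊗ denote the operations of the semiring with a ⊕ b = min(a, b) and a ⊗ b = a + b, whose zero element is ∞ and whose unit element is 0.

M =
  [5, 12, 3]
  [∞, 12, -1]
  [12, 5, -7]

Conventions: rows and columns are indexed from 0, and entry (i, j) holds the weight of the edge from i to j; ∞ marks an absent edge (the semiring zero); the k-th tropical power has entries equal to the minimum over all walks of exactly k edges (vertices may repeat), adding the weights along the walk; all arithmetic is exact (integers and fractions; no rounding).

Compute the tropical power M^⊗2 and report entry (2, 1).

M^⊗2:
  [10, 8, -4]
  [11, 4, -8]
  [5, -2, -14]
Key observation: the optimum is the walk 2->2->1, with weight (-7) + 5 = -2.
Optimal value attained by: walk 2->2->1.
Answer: (M^⊗2)[2][1] = -2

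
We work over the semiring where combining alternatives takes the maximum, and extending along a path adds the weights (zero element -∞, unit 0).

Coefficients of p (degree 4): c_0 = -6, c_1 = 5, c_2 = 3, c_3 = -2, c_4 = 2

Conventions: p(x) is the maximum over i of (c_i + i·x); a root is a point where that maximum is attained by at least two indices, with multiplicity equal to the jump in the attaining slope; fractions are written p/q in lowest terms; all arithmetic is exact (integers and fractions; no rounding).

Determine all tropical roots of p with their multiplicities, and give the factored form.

hull edge (i=0, c=-6) to (i=1, c=5): slope 11, span 1
hull edge (i=1, c=5) to (i=4, c=2): slope -1, span 3
Factored form: p(x) = 2 ⊗ (x ⊕ (-11)) ⊗ (x ⊕ 1) ⊗ (x ⊕ 1) ⊗ (x ⊕ 1)
Answer: roots = -11 (mult 1), 1 (mult 3)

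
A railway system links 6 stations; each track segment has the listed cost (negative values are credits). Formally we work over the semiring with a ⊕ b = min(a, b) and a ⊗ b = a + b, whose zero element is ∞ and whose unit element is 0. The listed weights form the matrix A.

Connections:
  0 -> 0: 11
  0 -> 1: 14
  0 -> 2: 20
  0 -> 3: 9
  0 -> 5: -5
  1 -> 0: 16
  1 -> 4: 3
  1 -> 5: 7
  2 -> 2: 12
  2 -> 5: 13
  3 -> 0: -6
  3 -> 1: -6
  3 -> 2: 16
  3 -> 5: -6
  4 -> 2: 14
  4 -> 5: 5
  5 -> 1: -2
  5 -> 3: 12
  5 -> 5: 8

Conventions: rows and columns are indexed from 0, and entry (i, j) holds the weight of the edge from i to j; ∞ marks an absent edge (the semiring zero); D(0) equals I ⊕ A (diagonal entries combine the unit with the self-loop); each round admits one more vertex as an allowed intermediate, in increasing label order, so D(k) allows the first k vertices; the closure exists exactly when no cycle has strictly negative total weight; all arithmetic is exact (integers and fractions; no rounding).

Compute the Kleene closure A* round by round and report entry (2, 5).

D(0):
  [0, 14, 20, 9, ∞, -5]
  [16, 0, ∞, ∞, 3, 7]
  [∞, ∞, 0, ∞, ∞, 13]
  [-6, -6, 16, 0, ∞, -6]
  [∞, ∞, 14, ∞, 0, 5]
  [∞, -2, ∞, 12, ∞, 0]
D(1):
  [0, 14, 20, 9, ∞, -5]
  [16, 0, 36, 25, 3, 7]
  [∞, ∞, 0, ∞, ∞, 13]
  [-6, -6, 14, 0, ∞, -11]
  [∞, ∞, 14, ∞, 0, 5]
  [∞, -2, ∞, 12, ∞, 0]
D(2):
  [0, 14, 20, 9, 17, -5]
  [16, 0, 36, 25, 3, 7]
  [∞, ∞, 0, ∞, ∞, 13]
  [-6, -6, 14, 0, -3, -11]
  [∞, ∞, 14, ∞, 0, 5]
  [14, -2, 34, 12, 1, 0]
D(3):
  [0, 14, 20, 9, 17, -5]
  [16, 0, 36, 25, 3, 7]
  [∞, ∞, 0, ∞, ∞, 13]
  [-6, -6, 14, 0, -3, -11]
  [∞, ∞, 14, ∞, 0, 5]
  [14, -2, 34, 12, 1, 0]
D(4):
  [0, 3, 20, 9, 6, -5]
  [16, 0, 36, 25, 3, 7]
  [∞, ∞, 0, ∞, ∞, 13]
  [-6, -6, 14, 0, -3, -11]
  [∞, ∞, 14, ∞, 0, 5]
  [6, -2, 26, 12, 1, 0]
D(5):
  [0, 3, 20, 9, 6, -5]
  [16, 0, 17, 25, 3, 7]
  [∞, ∞, 0, ∞, ∞, 13]
  [-6, -6, 11, 0, -3, -11]
  [∞, ∞, 14, ∞, 0, 5]
  [6, -2, 15, 12, 1, 0]
D(6):
  [0, -7, 10, 7, -4, -5]
  [13, 0, 17, 19, 3, 7]
  [19, 11, 0, 25, 14, 13]
  [-6, -13, 4, 0, -10, -11]
  [11, 3, 14, 17, 0, 5]
  [6, -2, 15, 12, 1, 0]
Answer: A*[2][5] = 13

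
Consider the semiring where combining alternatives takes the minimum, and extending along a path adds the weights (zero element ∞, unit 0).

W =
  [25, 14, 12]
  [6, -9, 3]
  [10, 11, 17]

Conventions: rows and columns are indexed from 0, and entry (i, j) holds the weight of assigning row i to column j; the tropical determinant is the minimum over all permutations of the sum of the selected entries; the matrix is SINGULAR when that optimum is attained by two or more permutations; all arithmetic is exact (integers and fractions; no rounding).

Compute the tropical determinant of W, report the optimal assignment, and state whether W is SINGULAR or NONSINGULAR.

σ = (0, 1, 2): 25 + (-9) + 17 = 33
σ = (0, 2, 1): 25 + 3 + 11 = 39
σ = (1, 0, 2): 14 + 6 + 17 = 37
σ = (1, 2, 0): 14 + 3 + 10 = 27
σ = (2, 0, 1): 12 + 6 + 11 = 29
σ = (2, 1, 0): 12 + (-9) + 10 = 13
Optimal value attained by: σ = (2, 1, 0).
Answer: det⊕(W) = 13; verdict: NONSINGULAR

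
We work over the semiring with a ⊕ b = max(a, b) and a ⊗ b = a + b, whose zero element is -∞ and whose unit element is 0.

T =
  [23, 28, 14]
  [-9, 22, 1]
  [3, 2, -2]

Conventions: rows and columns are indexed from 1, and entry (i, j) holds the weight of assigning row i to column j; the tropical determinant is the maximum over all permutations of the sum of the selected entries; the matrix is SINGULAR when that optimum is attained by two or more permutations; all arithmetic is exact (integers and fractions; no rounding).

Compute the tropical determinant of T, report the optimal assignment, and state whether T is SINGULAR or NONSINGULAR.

σ = (1, 2, 3): 23 + 22 + (-2) = 43
σ = (1, 3, 2): 23 + 1 + 2 = 26
σ = (2, 1, 3): 28 + (-9) + (-2) = 17
σ = (2, 3, 1): 28 + 1 + 3 = 32
σ = (3, 1, 2): 14 + (-9) + 2 = 7
σ = (3, 2, 1): 14 + 22 + 3 = 39
Optimal value attained by: σ = (1, 2, 3).
Answer: det⊕(T) = 43; verdict: NONSINGULAR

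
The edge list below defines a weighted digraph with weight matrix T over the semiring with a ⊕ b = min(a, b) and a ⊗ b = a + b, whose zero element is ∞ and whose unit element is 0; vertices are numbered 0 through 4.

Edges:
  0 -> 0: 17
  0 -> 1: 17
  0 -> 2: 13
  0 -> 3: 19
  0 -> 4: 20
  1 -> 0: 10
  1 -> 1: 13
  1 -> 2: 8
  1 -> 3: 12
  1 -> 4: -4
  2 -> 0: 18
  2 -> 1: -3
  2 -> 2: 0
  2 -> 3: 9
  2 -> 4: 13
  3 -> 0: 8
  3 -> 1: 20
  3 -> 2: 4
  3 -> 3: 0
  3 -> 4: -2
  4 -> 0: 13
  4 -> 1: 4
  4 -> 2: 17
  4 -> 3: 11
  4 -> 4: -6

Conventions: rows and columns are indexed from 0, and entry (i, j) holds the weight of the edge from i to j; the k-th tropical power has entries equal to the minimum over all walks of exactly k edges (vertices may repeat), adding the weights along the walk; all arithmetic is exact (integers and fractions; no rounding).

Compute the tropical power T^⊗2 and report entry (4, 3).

T^⊗2:
  [27, 10, 13, 19, 13]
  [9, 0, 8, 7, -10]
  [7, -3, 0, 9, -7]
  [8, 1, 4, 0, -8]
  [7, -2, 11, 5, -12]
Key observation: the optimum is the walk 4->4->3, with weight (-6) + 11 = 5.
Optimal value attained by: walk 4->4->3.
Answer: (T^⊗2)[4][3] = 5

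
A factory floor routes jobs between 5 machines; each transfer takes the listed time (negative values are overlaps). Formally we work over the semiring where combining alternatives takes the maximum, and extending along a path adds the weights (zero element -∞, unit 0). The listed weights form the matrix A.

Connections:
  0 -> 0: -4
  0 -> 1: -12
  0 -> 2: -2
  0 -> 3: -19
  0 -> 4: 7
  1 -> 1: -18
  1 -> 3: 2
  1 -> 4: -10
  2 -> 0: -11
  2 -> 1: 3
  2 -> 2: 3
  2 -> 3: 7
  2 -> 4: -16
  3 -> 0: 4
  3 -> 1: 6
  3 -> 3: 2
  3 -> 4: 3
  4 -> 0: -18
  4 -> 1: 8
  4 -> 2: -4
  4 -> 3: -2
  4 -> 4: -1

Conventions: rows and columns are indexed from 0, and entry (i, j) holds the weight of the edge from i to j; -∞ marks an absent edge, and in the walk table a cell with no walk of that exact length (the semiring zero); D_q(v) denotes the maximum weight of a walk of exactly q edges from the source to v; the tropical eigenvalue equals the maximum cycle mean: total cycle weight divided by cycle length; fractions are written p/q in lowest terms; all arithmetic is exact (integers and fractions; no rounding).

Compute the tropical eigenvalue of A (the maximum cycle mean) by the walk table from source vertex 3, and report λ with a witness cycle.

q=0: [-∞, -∞, -∞, 0, -∞]
q=1: [4, 6, -∞, 2, 3]
q=2: [6, 11, 2, 8, 11]
q=3: [12, 19, 7, 13, 13]
q=4: [17, 21, 10, 21, 19]
q=5: [25, 27, 15, 23, 24]
Optimal cycle mean attained by: cycle 0->4->1->3->0, total 7 + 8 + 2 + 4, length 4.
Answer: λ = 21/4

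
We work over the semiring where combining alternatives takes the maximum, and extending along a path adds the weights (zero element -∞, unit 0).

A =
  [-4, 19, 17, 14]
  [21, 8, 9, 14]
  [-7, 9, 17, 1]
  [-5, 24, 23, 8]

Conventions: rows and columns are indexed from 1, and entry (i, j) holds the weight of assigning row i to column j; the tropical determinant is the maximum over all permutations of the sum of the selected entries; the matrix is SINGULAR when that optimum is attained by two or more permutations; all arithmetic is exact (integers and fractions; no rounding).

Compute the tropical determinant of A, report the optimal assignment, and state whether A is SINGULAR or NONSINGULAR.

σ = (1, 2, 3, 4): (-4) + 8 + 17 + 8 = 29
σ = (1, 2, 4, 3): (-4) + 8 + 1 + 23 = 28
σ = (1, 3, 2, 4): (-4) + 9 + 9 + 8 = 22
σ = (1, 3, 4, 2): (-4) + 9 + 1 + 24 = 30
σ = (1, 4, 2, 3): (-4) + 14 + 9 + 23 = 42
σ = (1, 4, 3, 2): (-4) + 14 + 17 + 24 = 51
σ = (2, 1, 3, 4): 19 + 21 + 17 + 8 = 65
σ = (2, 1, 4, 3): 19 + 21 + 1 + 23 = 64
σ = (2, 3, 1, 4): 19 + 9 + (-7) + 8 = 29
σ = (2, 3, 4, 1): 19 + 9 + 1 + (-5) = 24
σ = (2, 4, 1, 3): 19 + 14 + (-7) + 23 = 49
σ = (2, 4, 3, 1): 19 + 14 + 17 + (-5) = 45
σ = (3, 1, 2, 4): 17 + 21 + 9 + 8 = 55
σ = (3, 1, 4, 2): 17 + 21 + 1 + 24 = 63
σ = (3, 2, 1, 4): 17 + 8 + (-7) + 8 = 26
σ = (3, 2, 4, 1): 17 + 8 + 1 + (-5) = 21
σ = (3, 4, 1, 2): 17 + 14 + (-7) + 24 = 48
σ = (3, 4, 2, 1): 17 + 14 + 9 + (-5) = 35
σ = (4, 1, 2, 3): 14 + 21 + 9 + 23 = 67
σ = (4, 1, 3, 2): 14 + 21 + 17 + 24 = 76
σ = (4, 2, 1, 3): 14 + 8 + (-7) + 23 = 38
σ = (4, 2, 3, 1): 14 + 8 + 17 + (-5) = 34
σ = (4, 3, 1, 2): 14 + 9 + (-7) + 24 = 40
σ = (4, 3, 2, 1): 14 + 9 + 9 + (-5) = 27
Optimal value attained by: σ = (4, 1, 3, 2).
Answer: det⊕(A) = 76; verdict: NONSINGULAR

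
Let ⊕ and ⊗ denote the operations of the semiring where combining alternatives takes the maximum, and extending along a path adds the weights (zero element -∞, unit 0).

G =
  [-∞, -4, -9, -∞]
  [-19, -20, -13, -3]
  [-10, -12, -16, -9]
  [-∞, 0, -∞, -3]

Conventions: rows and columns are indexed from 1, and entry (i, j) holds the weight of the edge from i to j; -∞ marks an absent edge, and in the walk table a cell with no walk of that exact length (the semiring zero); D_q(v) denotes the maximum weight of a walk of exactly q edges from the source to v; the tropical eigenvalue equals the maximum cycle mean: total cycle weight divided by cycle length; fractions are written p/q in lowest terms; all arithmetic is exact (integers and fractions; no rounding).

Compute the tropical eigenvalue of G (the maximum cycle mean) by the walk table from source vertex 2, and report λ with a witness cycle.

q=0: [-∞, 0, -∞, -∞]
q=1: [-19, -20, -13, -3]
q=2: [-23, -3, -28, -6]
q=3: [-22, -6, -16, -6]
q=4: [-25, -6, -19, -9]
Optimal cycle mean attained by: cycle 2->4->2, total (-3) + 0, length 2.
Answer: λ = -3/2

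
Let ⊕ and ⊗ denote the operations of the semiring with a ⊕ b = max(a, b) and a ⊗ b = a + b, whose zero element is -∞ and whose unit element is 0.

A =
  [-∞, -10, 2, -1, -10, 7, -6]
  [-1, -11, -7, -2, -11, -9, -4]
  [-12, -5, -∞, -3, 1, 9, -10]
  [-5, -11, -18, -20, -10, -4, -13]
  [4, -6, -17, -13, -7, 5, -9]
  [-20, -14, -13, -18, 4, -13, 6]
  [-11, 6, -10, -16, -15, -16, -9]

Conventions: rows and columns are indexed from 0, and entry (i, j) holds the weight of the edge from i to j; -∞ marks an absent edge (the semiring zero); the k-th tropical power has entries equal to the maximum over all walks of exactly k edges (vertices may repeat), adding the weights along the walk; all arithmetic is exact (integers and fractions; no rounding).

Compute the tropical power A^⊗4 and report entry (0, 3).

A^⊗2:
  [-6, 0, -6, -1, 11, 11, 13]
  [-7, 2, 1, -2, -5, 6, -3]
  [5, -4, -4, -7, 13, 6, 15]
  [-6, -7, -3, -6, 0, 2, 2]
  [-3, -3, 6, 3, 9, 11, 11]
  [8, 12, -4, -9, -3, 9, -3]
  [5, -3, -1, 4, -5, -1, 2]
A^⊗3:
  [15, 19, 3, -2, 15, 16, 17]
  [1, 3, -5, 0, 10, 10, 12]
  [17, 21, 7, 4, 10, 18, 12]
  [4, 8, -4, -6, 6, 6, 8]
  [13, 17, 1, 3, 15, 15, 17]
  [11, 3, 10, 10, 13, 15, 15]
  [-1, 8, 7, 4, 3, 12, 5]
A^⊗4:
  [19, 23, 17, 17, 20, 22, 22]
  [14, 18, 3, 1, 14, 15, 16]
  [20, 18, 19, 19, 22, 24, 24]
  [10, 14, 6, 6, 10, 11, 12]
  [19, 23, 15, 15, 19, 20, 21]
  [17, 21, 13, 10, 19, 19, 21]
  [7, 11, 1, 6, 16, 16, 18]
Key observation: the optimum is the walk 0->5->6->1->3, with weight 7 + 6 + 6 + (-2) = 17.
Optimal value attained by: walk 0->5->6->1->3.
Answer: (A^⊗4)[0][3] = 17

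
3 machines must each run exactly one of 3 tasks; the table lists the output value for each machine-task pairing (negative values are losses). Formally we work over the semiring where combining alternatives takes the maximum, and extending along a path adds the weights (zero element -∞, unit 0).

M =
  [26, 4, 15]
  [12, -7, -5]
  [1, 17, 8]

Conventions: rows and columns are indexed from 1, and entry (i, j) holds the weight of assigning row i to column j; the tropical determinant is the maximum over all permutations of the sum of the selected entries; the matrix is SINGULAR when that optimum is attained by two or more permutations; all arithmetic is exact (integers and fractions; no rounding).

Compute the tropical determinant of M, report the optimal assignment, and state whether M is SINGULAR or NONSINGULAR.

σ = (1, 2, 3): 26 + (-7) + 8 = 27
σ = (1, 3, 2): 26 + (-5) + 17 = 38
σ = (2, 1, 3): 4 + 12 + 8 = 24
σ = (2, 3, 1): 4 + (-5) + 1 = 0
σ = (3, 1, 2): 15 + 12 + 17 = 44
σ = (3, 2, 1): 15 + (-7) + 1 = 9
Optimal value attained by: σ = (3, 1, 2).
Answer: det⊕(M) = 44; verdict: NONSINGULAR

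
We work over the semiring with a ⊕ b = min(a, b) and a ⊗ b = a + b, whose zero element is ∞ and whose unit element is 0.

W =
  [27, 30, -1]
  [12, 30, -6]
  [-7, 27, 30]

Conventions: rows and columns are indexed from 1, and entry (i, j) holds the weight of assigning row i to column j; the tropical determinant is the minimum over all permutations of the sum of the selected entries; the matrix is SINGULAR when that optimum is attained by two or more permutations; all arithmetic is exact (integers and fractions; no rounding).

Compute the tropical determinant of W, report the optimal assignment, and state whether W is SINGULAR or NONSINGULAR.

σ = (1, 2, 3): 27 + 30 + 30 = 87
σ = (1, 3, 2): 27 + (-6) + 27 = 48
σ = (2, 1, 3): 30 + 12 + 30 = 72
σ = (2, 3, 1): 30 + (-6) + (-7) = 17
σ = (3, 1, 2): (-1) + 12 + 27 = 38
σ = (3, 2, 1): (-1) + 30 + (-7) = 22
Optimal value attained by: σ = (2, 3, 1).
Answer: det⊕(W) = 17; verdict: NONSINGULAR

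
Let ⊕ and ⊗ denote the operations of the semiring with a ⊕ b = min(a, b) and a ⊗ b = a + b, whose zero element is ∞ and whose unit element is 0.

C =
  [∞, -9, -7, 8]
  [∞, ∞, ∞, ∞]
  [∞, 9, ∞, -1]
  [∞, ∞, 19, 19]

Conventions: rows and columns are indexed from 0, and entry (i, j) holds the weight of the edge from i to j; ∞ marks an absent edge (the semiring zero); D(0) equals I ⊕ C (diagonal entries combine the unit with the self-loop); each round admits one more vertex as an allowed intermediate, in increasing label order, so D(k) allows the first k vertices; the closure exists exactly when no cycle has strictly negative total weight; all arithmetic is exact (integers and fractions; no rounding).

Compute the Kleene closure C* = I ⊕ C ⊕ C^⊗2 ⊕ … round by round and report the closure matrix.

D(0):
  [0, -9, -7, 8]
  [∞, 0, ∞, ∞]
  [∞, 9, 0, -1]
  [∞, ∞, 19, 0]
D(1):
  [0, -9, -7, 8]
  [∞, 0, ∞, ∞]
  [∞, 9, 0, -1]
  [∞, ∞, 19, 0]
D(2):
  [0, -9, -7, 8]
  [∞, 0, ∞, ∞]
  [∞, 9, 0, -1]
  [∞, ∞, 19, 0]
D(3):
  [0, -9, -7, -8]
  [∞, 0, ∞, ∞]
  [∞, 9, 0, -1]
  [∞, 28, 19, 0]
D(4):
  [0, -9, -7, -8]
  [∞, 0, ∞, ∞]
  [∞, 9, 0, -1]
  [∞, 28, 19, 0]
Answer: C* = [[0, -9, -7, -8], [∞, 0, ∞, ∞], [∞, 9, 0, -1], [∞, 28, 19, 0]]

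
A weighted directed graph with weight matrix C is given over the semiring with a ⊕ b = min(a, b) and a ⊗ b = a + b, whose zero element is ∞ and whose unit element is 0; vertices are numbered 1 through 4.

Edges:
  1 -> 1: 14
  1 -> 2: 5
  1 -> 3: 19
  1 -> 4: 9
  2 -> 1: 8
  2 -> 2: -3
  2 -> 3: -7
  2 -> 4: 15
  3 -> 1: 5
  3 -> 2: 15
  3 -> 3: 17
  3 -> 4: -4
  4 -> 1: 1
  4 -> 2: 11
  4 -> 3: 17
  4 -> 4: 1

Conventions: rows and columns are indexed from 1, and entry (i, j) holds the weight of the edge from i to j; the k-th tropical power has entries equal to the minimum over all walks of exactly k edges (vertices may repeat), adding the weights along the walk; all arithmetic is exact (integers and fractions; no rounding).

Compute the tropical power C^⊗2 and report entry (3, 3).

C^⊗2:
  [10, 2, -2, 10]
  [-2, -6, -10, -11]
  [-3, 7, 8, -3]
  [2, 6, 4, 2]
Key observation: the optimum is the walk 3->2->3, with weight 15 + (-7) = 8.
Optimal value attained by: walk 3->2->3.
Answer: (C^⊗2)[3][3] = 8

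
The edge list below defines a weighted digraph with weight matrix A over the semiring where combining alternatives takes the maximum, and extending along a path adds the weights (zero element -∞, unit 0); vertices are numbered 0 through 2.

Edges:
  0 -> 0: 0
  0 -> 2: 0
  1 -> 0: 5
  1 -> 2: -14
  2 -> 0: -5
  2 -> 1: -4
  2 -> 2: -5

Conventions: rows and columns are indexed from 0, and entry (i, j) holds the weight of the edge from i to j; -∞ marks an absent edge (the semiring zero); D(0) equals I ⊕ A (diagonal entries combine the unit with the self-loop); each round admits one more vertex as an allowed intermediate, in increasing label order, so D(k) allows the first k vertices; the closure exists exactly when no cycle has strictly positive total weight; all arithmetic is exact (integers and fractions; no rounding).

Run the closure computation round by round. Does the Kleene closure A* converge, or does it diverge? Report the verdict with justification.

D(0):
  [0, -∞, 0]
  [5, 0, -14]
  [-5, -4, 0]
D(1):
  [0, -∞, 0]
  [5, 0, 5]
  [-5, -4, 0]
Detection: at round 2, diagonal entry (2, 2) turns strictly positive.
Key observation: the cycle 2->1->0->2 has total weight (-4) + 5 + 0, which is strictly positive.
Answer: DIVERGES — positive cycle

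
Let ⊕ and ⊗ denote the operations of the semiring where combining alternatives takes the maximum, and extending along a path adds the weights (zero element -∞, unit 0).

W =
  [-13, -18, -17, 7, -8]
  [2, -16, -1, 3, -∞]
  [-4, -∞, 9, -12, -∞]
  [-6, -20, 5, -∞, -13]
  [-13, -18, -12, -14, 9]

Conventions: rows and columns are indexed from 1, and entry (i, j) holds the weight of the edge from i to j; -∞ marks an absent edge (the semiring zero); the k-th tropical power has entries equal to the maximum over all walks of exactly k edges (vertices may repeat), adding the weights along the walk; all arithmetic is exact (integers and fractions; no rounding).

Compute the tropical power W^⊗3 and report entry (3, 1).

W^⊗2:
  [1, -13, 12, -6, 1]
  [-3, -16, 8, 9, -6]
  [5, -22, 18, 3, -12]
  [1, -24, 14, 1, -4]
  [-4, -9, -3, -5, 18]
W^⊗3:
  [8, -17, 21, 8, 10]
  [4, -11, 17, 4, 3]
  [14, -13, 27, 12, -3]
  [10, -17, 23, 8, 5]
  [5, 0, 6, 4, 27]
Key observation: the optimum is the walk 3->3->3->1, with weight 9 + 9 + (-4) = 14.
Optimal value attained by: walk 3->3->3->1.
Answer: (W^⊗3)[3][1] = 14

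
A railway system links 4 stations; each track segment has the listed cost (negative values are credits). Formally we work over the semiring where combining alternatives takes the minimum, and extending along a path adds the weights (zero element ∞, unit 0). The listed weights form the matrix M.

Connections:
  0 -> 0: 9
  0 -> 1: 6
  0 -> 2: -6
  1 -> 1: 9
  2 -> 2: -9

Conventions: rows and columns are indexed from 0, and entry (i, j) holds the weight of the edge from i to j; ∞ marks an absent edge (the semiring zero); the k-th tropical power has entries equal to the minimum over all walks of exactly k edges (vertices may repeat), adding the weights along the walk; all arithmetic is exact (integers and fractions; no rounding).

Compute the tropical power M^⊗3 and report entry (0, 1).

M^⊗2:
  [18, 15, -15, ∞]
  [∞, 18, ∞, ∞]
  [∞, ∞, -18, ∞]
  [∞, ∞, ∞, ∞]
M^⊗3:
  [27, 24, -24, ∞]
  [∞, 27, ∞, ∞]
  [∞, ∞, -27, ∞]
  [∞, ∞, ∞, ∞]
Key observation: the optimum is the walk 0->0->0->1, with weight 9 + 9 + 6 = 24.
Optimal value attained by: walk 0->0->0->1.
Answer: (M^⊗3)[0][1] = 24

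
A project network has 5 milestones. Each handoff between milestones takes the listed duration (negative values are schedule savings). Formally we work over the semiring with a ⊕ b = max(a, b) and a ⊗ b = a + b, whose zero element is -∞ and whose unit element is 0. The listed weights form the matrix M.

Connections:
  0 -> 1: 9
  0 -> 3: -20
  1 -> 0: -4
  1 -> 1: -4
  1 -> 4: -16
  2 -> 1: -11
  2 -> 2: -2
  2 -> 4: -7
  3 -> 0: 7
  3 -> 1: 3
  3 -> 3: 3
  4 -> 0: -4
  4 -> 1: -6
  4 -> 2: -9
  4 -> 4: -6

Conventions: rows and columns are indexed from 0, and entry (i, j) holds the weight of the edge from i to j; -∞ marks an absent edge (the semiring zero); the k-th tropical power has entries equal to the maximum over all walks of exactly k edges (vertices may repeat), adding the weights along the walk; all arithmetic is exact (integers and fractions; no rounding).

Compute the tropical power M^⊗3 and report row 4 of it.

M^⊗2:
  [5, 5, -∞, -17, -7]
  [-8, 5, -25, -24, -20]
  [-11, -13, -4, -∞, -9]
  [10, 16, -∞, 6, -13]
  [-10, 5, -11, -24, -12]
M^⊗3:
  [1, 14, -16, -14, -11]
  [1, 1, -27, -21, -11]
  [-13, -2, -6, -31, -11]
  [13, 19, -22, 9, 0]
  [1, 1, -13, -21, -11]
Answer: row 4 of M^⊗3 = [1, 1, -13, -21, -11]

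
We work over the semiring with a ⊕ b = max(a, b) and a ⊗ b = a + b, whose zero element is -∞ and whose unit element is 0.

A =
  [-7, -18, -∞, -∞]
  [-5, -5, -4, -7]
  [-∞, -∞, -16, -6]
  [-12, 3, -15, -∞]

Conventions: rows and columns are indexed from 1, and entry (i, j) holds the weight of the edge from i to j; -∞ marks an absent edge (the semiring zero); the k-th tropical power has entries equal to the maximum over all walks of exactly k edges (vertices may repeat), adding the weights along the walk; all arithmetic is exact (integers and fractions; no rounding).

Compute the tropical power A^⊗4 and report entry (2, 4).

A^⊗2:
  [-14, -23, -22, -25]
  [-10, -4, -9, -10]
  [-18, -3, -21, -22]
  [-2, -2, -1, -4]
A^⊗3:
  [-21, -22, -27, -28]
  [-9, -7, -8, -11]
  [-8, -8, -7, -10]
  [-7, -1, -6, -7]
A^⊗4:
  [-27, -25, -26, -29]
  [-12, -8, -11, -14]
  [-13, -7, -12, -13]
  [-6, -4, -5, -8]
Key observation: the optimum is the walk 2->3->4->2->4, with weight (-4) + (-6) + 3 + (-7) = -14.
Optimal value attained by: walk 2->3->4->2->4.
Answer: (A^⊗4)[2][4] = -14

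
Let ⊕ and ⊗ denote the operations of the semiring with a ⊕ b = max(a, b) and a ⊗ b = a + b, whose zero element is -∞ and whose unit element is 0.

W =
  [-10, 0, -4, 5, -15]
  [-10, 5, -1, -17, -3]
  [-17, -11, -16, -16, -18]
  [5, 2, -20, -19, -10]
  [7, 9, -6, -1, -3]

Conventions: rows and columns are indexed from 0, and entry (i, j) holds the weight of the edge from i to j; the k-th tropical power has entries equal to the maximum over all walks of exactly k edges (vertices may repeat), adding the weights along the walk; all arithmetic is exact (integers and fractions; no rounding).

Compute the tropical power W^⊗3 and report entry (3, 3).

W^⊗2:
  [10, 7, -1, -5, -3]
  [4, 10, 4, -4, 2]
  [-11, -6, -12, -12, -14]
  [-3, 7, 1, 10, -1]
  [4, 14, 8, 12, 6]
W^⊗3:
  [4, 12, 6, 15, 4]
  [9, 15, 9, 9, 7]
  [-7, -1, -7, -6, -9]
  [15, 12, 6, 2, 4]
  [17, 19, 13, 9, 11]
Key observation: the optimum is the walk 3->4->0->3, with weight (-10) + 7 + 5 = 2.
Optimal value attained by: walk 3->4->0->3.
Answer: (W^⊗3)[3][3] = 2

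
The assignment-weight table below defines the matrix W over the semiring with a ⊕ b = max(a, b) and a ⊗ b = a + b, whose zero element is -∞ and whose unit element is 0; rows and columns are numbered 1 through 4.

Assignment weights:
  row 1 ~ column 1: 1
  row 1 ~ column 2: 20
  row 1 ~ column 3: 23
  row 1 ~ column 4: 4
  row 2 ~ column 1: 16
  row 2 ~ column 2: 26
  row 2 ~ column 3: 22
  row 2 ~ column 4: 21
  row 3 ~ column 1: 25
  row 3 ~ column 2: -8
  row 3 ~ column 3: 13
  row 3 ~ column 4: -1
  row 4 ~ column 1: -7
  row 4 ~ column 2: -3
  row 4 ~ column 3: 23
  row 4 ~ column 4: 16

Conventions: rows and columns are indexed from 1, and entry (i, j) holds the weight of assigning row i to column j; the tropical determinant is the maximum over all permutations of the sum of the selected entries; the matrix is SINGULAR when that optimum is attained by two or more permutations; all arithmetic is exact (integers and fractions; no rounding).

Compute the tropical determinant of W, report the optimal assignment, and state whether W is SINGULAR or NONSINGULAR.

σ = (1, 2, 3, 4): 1 + 26 + 13 + 16 = 56
σ = (1, 2, 4, 3): 1 + 26 + (-1) + 23 = 49
σ = (1, 3, 2, 4): 1 + 22 + (-8) + 16 = 31
σ = (1, 3, 4, 2): 1 + 22 + (-1) + (-3) = 19
σ = (1, 4, 2, 3): 1 + 21 + (-8) + 23 = 37
σ = (1, 4, 3, 2): 1 + 21 + 13 + (-3) = 32
σ = (2, 1, 3, 4): 20 + 16 + 13 + 16 = 65
σ = (2, 1, 4, 3): 20 + 16 + (-1) + 23 = 58
σ = (2, 3, 1, 4): 20 + 22 + 25 + 16 = 83
σ = (2, 3, 4, 1): 20 + 22 + (-1) + (-7) = 34
σ = (2, 4, 1, 3): 20 + 21 + 25 + 23 = 89
σ = (2, 4, 3, 1): 20 + 21 + 13 + (-7) = 47
σ = (3, 1, 2, 4): 23 + 16 + (-8) + 16 = 47
σ = (3, 1, 4, 2): 23 + 16 + (-1) + (-3) = 35
σ = (3, 2, 1, 4): 23 + 26 + 25 + 16 = 90
σ = (3, 2, 4, 1): 23 + 26 + (-1) + (-7) = 41
σ = (3, 4, 1, 2): 23 + 21 + 25 + (-3) = 66
σ = (3, 4, 2, 1): 23 + 21 + (-8) + (-7) = 29
σ = (4, 1, 2, 3): 4 + 16 + (-8) + 23 = 35
σ = (4, 1, 3, 2): 4 + 16 + 13 + (-3) = 30
σ = (4, 2, 1, 3): 4 + 26 + 25 + 23 = 78
σ = (4, 2, 3, 1): 4 + 26 + 13 + (-7) = 36
σ = (4, 3, 1, 2): 4 + 22 + 25 + (-3) = 48
σ = (4, 3, 2, 1): 4 + 22 + (-8) + (-7) = 11
Optimal value attained by: σ = (3, 2, 1, 4).
Answer: det⊕(W) = 90; verdict: NONSINGULAR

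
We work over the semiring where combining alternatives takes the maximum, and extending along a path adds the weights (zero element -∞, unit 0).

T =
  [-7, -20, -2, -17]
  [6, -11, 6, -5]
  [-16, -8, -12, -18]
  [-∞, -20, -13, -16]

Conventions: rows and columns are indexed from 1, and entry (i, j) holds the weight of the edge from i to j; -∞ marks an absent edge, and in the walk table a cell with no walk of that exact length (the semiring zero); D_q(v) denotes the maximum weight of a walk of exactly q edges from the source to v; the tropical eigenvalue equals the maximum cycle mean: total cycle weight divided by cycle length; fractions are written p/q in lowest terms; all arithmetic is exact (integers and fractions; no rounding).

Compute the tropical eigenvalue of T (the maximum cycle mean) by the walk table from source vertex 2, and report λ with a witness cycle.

q=0: [-∞, 0, -∞, -∞]
q=1: [6, -11, 6, -5]
q=2: [-1, -2, 4, -11]
q=3: [4, -4, 4, -7]
q=4: [2, -4, 2, -9]
Optimal cycle mean attained by: cycle 2->3->2, total 6 + (-8), length 2.
Answer: λ = -1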